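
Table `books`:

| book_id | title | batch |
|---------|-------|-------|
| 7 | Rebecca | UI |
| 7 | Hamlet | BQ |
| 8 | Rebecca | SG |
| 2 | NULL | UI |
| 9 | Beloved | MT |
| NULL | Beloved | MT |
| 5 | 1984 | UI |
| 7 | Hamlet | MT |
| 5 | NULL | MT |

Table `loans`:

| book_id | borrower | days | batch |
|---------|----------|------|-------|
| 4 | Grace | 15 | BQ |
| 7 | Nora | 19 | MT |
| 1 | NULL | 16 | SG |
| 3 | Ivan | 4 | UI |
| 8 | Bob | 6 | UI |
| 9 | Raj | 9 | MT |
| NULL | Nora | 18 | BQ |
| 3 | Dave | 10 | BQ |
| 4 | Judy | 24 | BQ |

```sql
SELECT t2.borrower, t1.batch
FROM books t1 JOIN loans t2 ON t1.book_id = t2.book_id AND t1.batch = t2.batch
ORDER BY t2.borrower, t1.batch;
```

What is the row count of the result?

2

INNER JOIN keeps only pairs where the ON condition holds.
Matching on t1.book_id = t2.book_id AND t1.batch = t2.batch. A NULL in a compared column never satisfies the condition.
- book_id=7, batch=UI: no matching t2 row, dropped.
- book_id=7, batch=BQ: no matching t2 row, dropped.
- book_id=8, batch=SG: no matching t2 row, dropped.
- book_id=2, batch=UI: no matching t2 row, dropped.
- book_id=9, batch=MT: 1 matching t2 row(s), so 1 row(s) emitted.
- book_id=NULL, batch=MT: no matching t2 row, dropped.
- book_id=5, batch=UI: no matching t2 row, dropped.
- book_id=7, batch=MT: 1 matching t2 row(s), so 1 row(s) emitted.
- book_id=5, batch=MT: no matching t2 row, dropped.
Total: 2 rows.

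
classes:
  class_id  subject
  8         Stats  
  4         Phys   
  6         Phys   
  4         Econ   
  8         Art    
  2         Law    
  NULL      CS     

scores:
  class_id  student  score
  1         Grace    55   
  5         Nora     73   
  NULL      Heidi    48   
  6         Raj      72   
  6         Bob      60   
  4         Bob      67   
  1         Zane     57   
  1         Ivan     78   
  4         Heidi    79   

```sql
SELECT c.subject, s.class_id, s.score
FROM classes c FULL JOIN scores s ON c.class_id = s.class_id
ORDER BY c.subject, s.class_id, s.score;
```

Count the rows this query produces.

FULL OUTER JOIN keeps every row from both sides; unmatched rows get NULL for the other side's columns.
Matching on c.class_id = s.class_id. A NULL in a compared column never satisfies the condition.
Matched pairs: 6; unmatched c rows kept: 4; unmatched s rows kept: 5.
Total: 6 matched + 9 padded = 15 rows.

15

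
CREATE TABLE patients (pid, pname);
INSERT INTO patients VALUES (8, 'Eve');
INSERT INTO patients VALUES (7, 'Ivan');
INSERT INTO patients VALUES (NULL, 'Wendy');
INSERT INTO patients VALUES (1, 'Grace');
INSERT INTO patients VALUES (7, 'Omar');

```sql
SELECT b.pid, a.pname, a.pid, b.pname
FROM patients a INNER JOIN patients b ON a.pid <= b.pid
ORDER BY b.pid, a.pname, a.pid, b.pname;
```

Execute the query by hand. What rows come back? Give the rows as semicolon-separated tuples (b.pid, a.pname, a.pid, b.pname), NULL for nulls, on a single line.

(1, Grace, 1, Grace); (7, Grace, 1, Ivan); (7, Grace, 1, Omar); (7, Ivan, 7, Ivan); (7, Ivan, 7, Omar); (7, Omar, 7, Ivan); (7, Omar, 7, Omar); (8, Eve, 8, Eve); (8, Grace, 1, Eve); (8, Ivan, 7, Eve); (8, Omar, 7, Eve)

INNER JOIN keeps only pairs where the ON condition holds.
Matching on a.pid <= b.pid. A NULL in a compared column never satisfies the condition.
Matched pairs: 11.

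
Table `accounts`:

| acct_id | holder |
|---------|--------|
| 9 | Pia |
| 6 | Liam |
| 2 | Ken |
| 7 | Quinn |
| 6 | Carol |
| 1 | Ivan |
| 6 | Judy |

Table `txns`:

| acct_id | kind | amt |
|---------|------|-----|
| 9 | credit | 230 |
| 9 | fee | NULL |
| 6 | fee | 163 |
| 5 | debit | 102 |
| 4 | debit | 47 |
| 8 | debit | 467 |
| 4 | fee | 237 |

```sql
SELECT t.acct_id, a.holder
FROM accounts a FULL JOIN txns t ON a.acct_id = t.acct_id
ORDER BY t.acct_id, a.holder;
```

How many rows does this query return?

12

FULL OUTER JOIN keeps every row from both sides; unmatched rows get NULL for the other side's columns.
Matching on a.acct_id = t.acct_id.
Matched pairs: 5; unmatched a rows kept: 3; unmatched t rows kept: 4.
Total: 5 matched + 7 padded = 12 rows.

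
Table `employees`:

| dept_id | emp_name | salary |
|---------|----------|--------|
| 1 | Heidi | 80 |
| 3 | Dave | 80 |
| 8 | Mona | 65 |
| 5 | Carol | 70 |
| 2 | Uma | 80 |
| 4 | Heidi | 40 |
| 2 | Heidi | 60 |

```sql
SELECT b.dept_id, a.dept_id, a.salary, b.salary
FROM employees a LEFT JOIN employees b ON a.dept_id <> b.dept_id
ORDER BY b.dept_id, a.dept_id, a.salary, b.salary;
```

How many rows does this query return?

40

LEFT JOIN keeps every row from `employees a`; unmatched rows get NULL for `employees b`'s columns.
Matching on a.dept_id <> b.dept_id.
- a[0] dept_id=1 → 6 match(es) in b → 6 row(s).
- a[1] dept_id=3 → 6 match(es) in b → 6 row(s).
- a[2] dept_id=8 → 6 match(es) in b → 6 row(s).
- a[3] dept_id=5 → 6 match(es) in b → 6 row(s).
- a[4] dept_id=2 → 5 match(es) in b → 5 row(s).
- a[5] dept_id=4 → 6 match(es) in b → 6 row(s).
- a[6] dept_id=2 → 5 match(es) in b → 5 row(s).
Total: 40 rows.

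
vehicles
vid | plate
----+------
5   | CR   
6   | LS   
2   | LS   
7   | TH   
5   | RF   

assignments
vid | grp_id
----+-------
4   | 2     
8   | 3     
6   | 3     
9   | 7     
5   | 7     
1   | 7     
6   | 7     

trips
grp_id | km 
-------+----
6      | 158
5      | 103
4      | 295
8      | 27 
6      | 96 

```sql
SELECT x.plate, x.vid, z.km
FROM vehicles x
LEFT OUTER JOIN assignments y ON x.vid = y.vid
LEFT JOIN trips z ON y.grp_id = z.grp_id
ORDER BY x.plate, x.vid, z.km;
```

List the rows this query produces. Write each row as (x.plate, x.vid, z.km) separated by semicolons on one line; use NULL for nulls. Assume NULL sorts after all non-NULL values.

Evaluate left to right. First `vehicles x LEFT JOIN assignments y` on vid: 6 row(s).
Then LEFT JOIN `trips z` on grp_id: each of those 6 rows is kept; rows whose y.grp_id has no match in z get NULL for z's columns.

(CR, 5, NULL); (LS, 2, NULL); (LS, 6, NULL); (LS, 6, NULL); (RF, 5, NULL); (TH, 7, NULL)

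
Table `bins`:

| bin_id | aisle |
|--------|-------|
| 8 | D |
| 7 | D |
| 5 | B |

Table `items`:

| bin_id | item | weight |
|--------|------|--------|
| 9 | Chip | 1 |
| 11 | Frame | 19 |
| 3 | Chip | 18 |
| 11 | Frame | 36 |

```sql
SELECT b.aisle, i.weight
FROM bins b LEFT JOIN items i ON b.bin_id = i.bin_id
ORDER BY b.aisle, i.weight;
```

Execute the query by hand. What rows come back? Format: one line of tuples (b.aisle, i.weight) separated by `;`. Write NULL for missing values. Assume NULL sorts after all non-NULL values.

LEFT JOIN keeps every row from `bins`; unmatched rows get NULL for `items`'s columns.
Matching on b.bin_id = i.bin_id.
- b[0] bin_id=8 → no match; kept with NULLs on the i side.
- b[1] bin_id=7 → no match; kept with NULLs on the i side.
- b[2] bin_id=5 → no match; kept with NULLs on the i side.
After projecting and ordering:
b.aisle | i.weight
B | NULL
D | NULL
D | NULL

(B, NULL); (D, NULL); (D, NULL)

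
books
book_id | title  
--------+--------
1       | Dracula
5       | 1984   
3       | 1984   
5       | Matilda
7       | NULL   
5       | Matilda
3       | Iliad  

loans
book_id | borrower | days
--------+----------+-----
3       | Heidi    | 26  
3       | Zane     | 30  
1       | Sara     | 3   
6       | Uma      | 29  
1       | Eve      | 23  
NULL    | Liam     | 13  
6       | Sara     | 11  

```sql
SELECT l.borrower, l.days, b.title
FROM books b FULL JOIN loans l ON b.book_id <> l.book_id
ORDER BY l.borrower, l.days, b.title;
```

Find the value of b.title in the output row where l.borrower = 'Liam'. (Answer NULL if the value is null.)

FULL OUTER JOIN keeps every row from both sides; unmatched rows get NULL for the other side's columns.
Matching on b.book_id <> l.book_id. A NULL in a compared column never satisfies the condition.
- book_id=1: 4 matching l row(s), so 4 row(s) emitted.
- book_id=5: 6 matching l row(s), so 6 row(s) emitted.
- book_id=3: 4 matching l row(s), so 4 row(s) emitted.
- book_id=5: 6 matching l row(s), so 6 row(s) emitted.
- book_id=7: 6 matching l row(s), so 6 row(s) emitted.
- book_id=5: 6 matching l row(s), so 6 row(s) emitted.
- book_id=3: 4 matching l row(s), so 4 row(s) emitted.
- 1 l row(s) had no b match → kept, b columns NULL.

NULL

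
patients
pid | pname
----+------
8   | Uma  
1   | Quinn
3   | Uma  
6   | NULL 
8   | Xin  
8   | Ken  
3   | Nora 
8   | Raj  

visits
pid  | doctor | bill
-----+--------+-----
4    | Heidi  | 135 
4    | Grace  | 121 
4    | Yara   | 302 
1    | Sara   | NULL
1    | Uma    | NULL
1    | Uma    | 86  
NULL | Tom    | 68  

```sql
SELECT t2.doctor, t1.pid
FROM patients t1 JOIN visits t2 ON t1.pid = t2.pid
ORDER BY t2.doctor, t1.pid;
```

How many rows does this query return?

3

INNER JOIN keeps only pairs where the ON condition holds.
Matching on t1.pid = t2.pid. A NULL in a compared column never satisfies the condition.
- t1[0] pid=8 → no match; dropped.
- t1[1] pid=1 → 3 match(es) in t2 → 3 row(s).
- t1[2] pid=3 → no match; dropped.
- t1[3] pid=6 → no match; dropped.
- t1[4] pid=8 → no match; dropped.
- t1[5] pid=8 → no match; dropped.
- t1[6] pid=3 → no match; dropped.
- t1[7] pid=8 → no match; dropped.
Total: 3 rows.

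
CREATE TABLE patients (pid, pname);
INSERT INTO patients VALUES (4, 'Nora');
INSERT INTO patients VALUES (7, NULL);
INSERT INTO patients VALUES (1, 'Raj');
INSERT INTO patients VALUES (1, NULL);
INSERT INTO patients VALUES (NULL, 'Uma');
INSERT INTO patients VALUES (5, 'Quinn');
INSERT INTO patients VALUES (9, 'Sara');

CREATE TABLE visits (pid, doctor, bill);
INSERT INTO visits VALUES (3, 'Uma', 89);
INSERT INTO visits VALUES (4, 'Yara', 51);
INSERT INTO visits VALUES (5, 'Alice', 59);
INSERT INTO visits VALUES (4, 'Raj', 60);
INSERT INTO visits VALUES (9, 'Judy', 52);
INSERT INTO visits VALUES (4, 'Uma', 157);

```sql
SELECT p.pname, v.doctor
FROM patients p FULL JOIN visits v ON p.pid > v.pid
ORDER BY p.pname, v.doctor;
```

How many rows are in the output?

19

FULL OUTER JOIN keeps every row from both sides; unmatched rows get NULL for the other side's columns.
Matching on p.pid > v.pid. A NULL in a compared column never satisfies the condition.
- p row (pid=4): matches 1 v row(s) → 1 output row(s).
- p row (pid=7): matches 5 v row(s) → 5 output row(s).
- p row (pid=1): no match → kept, v columns NULL.
- p row (pid=1): no match → kept, v columns NULL.
- p row (pid=NULL): no match → kept, v columns NULL.
- p row (pid=5): matches 4 v row(s) → 4 output row(s).
- p row (pid=9): matches 5 v row(s) → 5 output row(s).
- 1 v row(s) had no p match → kept, p columns NULL.
Total: 15 matched + 4 padded = 19 rows.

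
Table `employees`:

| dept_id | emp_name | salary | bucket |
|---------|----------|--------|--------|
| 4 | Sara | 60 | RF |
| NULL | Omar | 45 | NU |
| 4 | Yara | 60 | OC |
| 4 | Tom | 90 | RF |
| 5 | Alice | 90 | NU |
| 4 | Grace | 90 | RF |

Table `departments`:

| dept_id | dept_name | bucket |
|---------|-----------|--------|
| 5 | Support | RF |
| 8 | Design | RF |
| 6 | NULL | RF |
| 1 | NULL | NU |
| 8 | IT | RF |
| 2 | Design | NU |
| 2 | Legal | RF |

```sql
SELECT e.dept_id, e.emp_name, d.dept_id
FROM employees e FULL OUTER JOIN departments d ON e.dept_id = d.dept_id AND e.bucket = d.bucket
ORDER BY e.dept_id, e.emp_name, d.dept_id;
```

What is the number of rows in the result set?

FULL OUTER JOIN keeps every row from both sides; unmatched rows get NULL for the other side's columns.
Matching on e.dept_id = d.dept_id AND e.bucket = d.bucket. A NULL in a compared column never satisfies the condition.
- e[0] dept_id=4, bucket=RF → no match; kept with NULLs on the d side.
- e[1] dept_id=NULL, bucket=NU → no match; kept with NULLs on the d side.
- e[2] dept_id=4, bucket=OC → no match; kept with NULLs on the d side.
- e[3] dept_id=4, bucket=RF → no match; kept with NULLs on the d side.
- e[4] dept_id=5, bucket=NU → no match; kept with NULLs on the d side.
- e[5] dept_id=4, bucket=RF → no match; kept with NULLs on the d side.
- 7 row(s) from d found no e partner → padded with NULL.
Total: 0 matched + 13 padded = 13 rows.

13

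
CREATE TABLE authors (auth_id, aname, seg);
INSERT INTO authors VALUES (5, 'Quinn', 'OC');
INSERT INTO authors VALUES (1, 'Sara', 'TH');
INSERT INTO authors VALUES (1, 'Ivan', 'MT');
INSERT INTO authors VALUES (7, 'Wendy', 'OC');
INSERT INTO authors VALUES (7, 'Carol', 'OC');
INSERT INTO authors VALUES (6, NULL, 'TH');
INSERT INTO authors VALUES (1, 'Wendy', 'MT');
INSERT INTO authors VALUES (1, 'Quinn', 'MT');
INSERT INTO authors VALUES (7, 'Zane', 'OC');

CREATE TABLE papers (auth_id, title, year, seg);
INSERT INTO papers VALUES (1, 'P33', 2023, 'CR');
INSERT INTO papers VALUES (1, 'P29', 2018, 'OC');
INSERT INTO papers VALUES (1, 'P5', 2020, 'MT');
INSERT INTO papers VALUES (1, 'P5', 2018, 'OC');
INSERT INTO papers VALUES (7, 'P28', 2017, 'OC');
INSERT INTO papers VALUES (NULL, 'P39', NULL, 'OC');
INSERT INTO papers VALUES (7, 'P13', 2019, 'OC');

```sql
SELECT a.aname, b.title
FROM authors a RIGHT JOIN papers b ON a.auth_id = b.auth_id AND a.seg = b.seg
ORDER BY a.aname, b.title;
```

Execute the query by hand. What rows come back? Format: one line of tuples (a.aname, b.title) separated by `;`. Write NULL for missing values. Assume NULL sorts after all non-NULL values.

(Carol, P13); (Carol, P28); (Ivan, P5); (Quinn, P5); (Wendy, P13); (Wendy, P28); (Wendy, P5); (Zane, P13); (Zane, P28); (NULL, P29); (NULL, P33); (NULL, P39); (NULL, P5)

RIGHT JOIN keeps every row from `papers`; unmatched rows get NULL for `authors`'s columns.
Matching on a.auth_id = b.auth_id AND a.seg = b.seg. A NULL in a compared column never satisfies the condition.
- a[0] auth_id=5, seg=OC → no match.
- a[1] auth_id=1, seg=TH → no match.
- a[2] auth_id=1, seg=MT → 1 match(es) in b → 1 row(s).
- a[3] auth_id=7, seg=OC → 2 match(es) in b → 2 row(s).
- a[4] auth_id=7, seg=OC → 2 match(es) in b → 2 row(s).
- a[5] auth_id=6, seg=TH → no match.
- a[6] auth_id=1, seg=MT → 1 match(es) in b → 1 row(s).
- a[7] auth_id=1, seg=MT → 1 match(es) in b → 1 row(s).
- a[8] auth_id=7, seg=OC → 2 match(es) in b → 2 row(s).
- plus 4 unmatched b row(s), each kept with NULL a columns.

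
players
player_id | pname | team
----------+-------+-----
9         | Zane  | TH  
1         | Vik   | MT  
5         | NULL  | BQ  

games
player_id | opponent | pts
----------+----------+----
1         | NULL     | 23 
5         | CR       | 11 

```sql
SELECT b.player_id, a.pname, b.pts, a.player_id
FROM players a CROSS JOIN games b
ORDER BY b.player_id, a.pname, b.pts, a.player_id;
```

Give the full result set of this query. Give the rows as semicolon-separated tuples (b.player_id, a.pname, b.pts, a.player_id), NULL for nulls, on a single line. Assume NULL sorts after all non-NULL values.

(1, Vik, 23, 1); (1, Zane, 23, 9); (1, NULL, 23, 5); (5, Vik, 11, 1); (5, Zane, 11, 9); (5, NULL, 11, 5)

CROSS JOIN pairs every row of `players` with every row of `games`: 3 × 2 = 6 rows.
After projecting and ordering:
b.player_id | a.pname | b.pts | a.player_id
1 | Vik | 23 | 1
1 | Zane | 23 | 9
1 | NULL | 23 | 5
5 | Vik | 11 | 1
5 | Zane | 11 | 9
5 | NULL | 11 | 5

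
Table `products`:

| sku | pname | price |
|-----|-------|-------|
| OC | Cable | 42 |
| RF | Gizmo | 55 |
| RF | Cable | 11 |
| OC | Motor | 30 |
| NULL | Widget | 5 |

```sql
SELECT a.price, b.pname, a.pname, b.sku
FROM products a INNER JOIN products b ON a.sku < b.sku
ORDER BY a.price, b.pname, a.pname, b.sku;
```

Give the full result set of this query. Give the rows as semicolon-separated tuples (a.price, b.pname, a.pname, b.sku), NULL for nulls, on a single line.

INNER JOIN keeps only pairs where the ON condition holds.
Matching on a.sku < b.sku. A NULL in a compared column never satisfies the condition.
- a row (sku=OC): matches 2 b row(s) → 2 output row(s).
- a row (sku=RF): no match → dropped.
- a row (sku=RF): no match → dropped.
- a row (sku=OC): matches 2 b row(s) → 2 output row(s).
- a row (sku=NULL): no match → dropped.
After projecting and ordering:
a.price | b.pname | a.pname | b.sku
30 | Cable | Motor | RF
30 | Gizmo | Motor | RF
42 | Cable | Cable | RF
42 | Gizmo | Cable | RF

(30, Cable, Motor, RF); (30, Gizmo, Motor, RF); (42, Cable, Cable, RF); (42, Gizmo, Cable, RF)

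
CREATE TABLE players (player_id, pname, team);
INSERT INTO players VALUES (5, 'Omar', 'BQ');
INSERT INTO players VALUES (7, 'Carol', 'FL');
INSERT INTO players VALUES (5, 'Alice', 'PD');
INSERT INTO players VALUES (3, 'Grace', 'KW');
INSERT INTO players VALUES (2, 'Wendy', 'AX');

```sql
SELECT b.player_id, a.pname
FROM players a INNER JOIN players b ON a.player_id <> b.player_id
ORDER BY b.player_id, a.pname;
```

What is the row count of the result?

INNER JOIN keeps only pairs where the ON condition holds.
Matching on a.player_id <> b.player_id.
- a[0] player_id=5 → 3 match(es) in b → 3 row(s).
- a[1] player_id=7 → 4 match(es) in b → 4 row(s).
- a[2] player_id=5 → 3 match(es) in b → 3 row(s).
- a[3] player_id=3 → 4 match(es) in b → 4 row(s).
- a[4] player_id=2 → 4 match(es) in b → 4 row(s).
Total: 18 rows.

18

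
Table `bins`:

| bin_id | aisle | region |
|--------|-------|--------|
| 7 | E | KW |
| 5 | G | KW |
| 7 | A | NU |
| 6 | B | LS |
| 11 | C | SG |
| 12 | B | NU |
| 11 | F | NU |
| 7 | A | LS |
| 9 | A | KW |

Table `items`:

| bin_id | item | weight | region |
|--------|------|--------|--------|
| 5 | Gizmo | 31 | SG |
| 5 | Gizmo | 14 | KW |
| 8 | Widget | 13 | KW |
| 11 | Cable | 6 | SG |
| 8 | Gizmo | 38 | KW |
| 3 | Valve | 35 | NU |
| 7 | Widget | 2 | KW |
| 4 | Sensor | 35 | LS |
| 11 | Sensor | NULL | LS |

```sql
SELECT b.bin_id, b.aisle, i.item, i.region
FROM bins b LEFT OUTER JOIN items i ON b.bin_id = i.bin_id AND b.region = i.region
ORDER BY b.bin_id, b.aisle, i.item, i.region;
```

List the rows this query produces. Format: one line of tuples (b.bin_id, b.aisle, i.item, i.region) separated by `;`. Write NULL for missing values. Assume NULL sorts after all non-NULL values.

LEFT JOIN keeps every row from `bins`; unmatched rows get NULL for `items`'s columns.
Matching on b.bin_id = i.bin_id AND b.region = i.region.
Matched pairs: 3; unmatched b rows kept: 6.

(5, G, Gizmo, KW); (6, B, NULL, NULL); (7, A, NULL, NULL); (7, A, NULL, NULL); (7, E, Widget, KW); (9, A, NULL, NULL); (11, C, Cable, SG); (11, F, NULL, NULL); (12, B, NULL, NULL)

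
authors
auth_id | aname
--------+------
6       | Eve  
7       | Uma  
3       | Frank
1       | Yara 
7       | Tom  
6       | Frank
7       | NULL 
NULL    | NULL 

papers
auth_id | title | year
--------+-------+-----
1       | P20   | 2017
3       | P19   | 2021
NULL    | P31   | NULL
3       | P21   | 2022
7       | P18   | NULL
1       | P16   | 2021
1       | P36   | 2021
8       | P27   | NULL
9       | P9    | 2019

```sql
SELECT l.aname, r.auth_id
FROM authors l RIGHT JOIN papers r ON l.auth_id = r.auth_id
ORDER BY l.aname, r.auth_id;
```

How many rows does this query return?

RIGHT JOIN keeps every row from `papers`; unmatched rows get NULL for `authors`'s columns.
Matching on l.auth_id = r.auth_id. A NULL in a compared column never satisfies the condition.
- auth_id=6: no matching r row.
- auth_id=7: 1 matching r row(s), so 1 row(s) emitted.
- auth_id=3: 2 matching r row(s), so 2 row(s) emitted.
- auth_id=1: 3 matching r row(s), so 3 row(s) emitted.
- auth_id=7: 1 matching r row(s), so 1 row(s) emitted.
- auth_id=6: no matching r row.
- auth_id=7: 1 matching r row(s), so 1 row(s) emitted.
- auth_id=NULL: no matching r row.
- 3 row(s) from r found no l partner → padded with NULL.
Total: 8 matched + 3 padded = 11 rows.

11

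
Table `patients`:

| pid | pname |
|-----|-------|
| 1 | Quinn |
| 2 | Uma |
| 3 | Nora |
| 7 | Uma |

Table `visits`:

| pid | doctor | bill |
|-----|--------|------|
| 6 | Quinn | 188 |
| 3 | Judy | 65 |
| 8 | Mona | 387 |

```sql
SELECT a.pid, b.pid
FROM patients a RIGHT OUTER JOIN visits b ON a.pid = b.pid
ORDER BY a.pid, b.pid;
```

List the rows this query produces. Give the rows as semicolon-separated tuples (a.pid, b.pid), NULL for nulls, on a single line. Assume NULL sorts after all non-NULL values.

(3, 3); (NULL, 6); (NULL, 8)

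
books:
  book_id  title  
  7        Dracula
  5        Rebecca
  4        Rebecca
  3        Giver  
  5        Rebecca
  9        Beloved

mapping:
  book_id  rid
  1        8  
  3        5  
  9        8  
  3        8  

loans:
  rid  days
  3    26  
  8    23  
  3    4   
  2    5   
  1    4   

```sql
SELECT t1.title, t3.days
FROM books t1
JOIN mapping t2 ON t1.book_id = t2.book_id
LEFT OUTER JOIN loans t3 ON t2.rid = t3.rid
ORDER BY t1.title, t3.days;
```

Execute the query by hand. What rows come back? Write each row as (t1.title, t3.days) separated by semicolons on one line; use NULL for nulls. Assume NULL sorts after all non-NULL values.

(Beloved, 23); (Giver, 23); (Giver, NULL)

Step 1 — t1 INNER JOIN t2 on book_id → 3 row(s).
Then LEFT JOIN `loans t3` on rid: each of those 3 rows is kept; rows whose t2.rid has no match in t3 get NULL for t3's columns.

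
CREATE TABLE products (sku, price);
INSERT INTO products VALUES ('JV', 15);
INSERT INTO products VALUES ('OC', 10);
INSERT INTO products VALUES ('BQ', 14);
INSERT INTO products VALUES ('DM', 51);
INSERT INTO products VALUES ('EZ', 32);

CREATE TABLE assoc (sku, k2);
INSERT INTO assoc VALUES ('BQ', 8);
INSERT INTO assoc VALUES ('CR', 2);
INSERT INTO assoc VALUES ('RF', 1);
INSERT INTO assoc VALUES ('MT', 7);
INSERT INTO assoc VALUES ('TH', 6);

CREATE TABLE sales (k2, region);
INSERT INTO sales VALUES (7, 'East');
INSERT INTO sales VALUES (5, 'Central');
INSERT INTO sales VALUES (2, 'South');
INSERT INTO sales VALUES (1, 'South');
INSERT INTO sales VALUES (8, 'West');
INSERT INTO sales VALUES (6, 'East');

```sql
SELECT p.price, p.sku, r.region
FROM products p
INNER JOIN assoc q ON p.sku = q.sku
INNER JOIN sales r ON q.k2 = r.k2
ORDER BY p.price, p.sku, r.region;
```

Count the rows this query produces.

Step 1 — p INNER JOIN q on sku → 1 row(s).
Then INNER JOIN `sales r` on k2: keep only rows whose q.k2 appears in r.
Result: 1 row(s).

1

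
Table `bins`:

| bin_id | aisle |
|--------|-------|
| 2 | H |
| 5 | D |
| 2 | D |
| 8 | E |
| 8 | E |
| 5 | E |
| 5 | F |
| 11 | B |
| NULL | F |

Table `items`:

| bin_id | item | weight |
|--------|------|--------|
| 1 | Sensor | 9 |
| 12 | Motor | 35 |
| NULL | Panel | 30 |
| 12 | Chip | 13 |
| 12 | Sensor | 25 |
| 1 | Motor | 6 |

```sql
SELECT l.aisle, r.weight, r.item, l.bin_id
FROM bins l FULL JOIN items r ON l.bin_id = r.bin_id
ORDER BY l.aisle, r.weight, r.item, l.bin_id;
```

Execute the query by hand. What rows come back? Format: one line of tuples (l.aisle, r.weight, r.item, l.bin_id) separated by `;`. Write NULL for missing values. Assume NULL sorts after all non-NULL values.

(B, NULL, NULL, 11); (D, NULL, NULL, 2); (D, NULL, NULL, 5); (E, NULL, NULL, 5); (E, NULL, NULL, 8); (E, NULL, NULL, 8); (F, NULL, NULL, 5); (F, NULL, NULL, NULL); (H, NULL, NULL, 2); (NULL, 6, Motor, NULL); (NULL, 9, Sensor, NULL); (NULL, 13, Chip, NULL); (NULL, 25, Sensor, NULL); (NULL, 30, Panel, NULL); (NULL, 35, Motor, NULL)

FULL OUTER JOIN keeps every row from both sides; unmatched rows get NULL for the other side's columns.
Matching on l.bin_id = r.bin_id. A NULL in a compared column never satisfies the condition.
Matched pairs: 0; unmatched l rows kept: 9; unmatched r rows kept: 6.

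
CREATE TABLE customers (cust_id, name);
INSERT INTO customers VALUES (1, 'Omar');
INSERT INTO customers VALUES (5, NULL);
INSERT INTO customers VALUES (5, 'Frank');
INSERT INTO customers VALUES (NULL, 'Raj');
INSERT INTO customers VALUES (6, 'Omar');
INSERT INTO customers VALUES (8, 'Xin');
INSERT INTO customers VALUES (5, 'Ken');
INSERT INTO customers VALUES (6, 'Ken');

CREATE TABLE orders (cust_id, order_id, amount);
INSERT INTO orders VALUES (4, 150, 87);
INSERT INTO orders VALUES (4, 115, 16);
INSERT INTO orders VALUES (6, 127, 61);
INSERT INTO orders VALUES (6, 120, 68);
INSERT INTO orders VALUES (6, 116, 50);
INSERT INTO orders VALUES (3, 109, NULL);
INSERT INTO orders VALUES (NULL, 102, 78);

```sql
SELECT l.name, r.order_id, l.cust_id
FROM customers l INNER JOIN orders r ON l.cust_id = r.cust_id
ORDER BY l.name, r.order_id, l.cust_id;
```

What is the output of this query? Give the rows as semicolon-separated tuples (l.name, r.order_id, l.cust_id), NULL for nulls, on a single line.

(Ken, 116, 6); (Ken, 120, 6); (Ken, 127, 6); (Omar, 116, 6); (Omar, 120, 6); (Omar, 127, 6)

INNER JOIN keeps only pairs where the ON condition holds.
Matching on l.cust_id = r.cust_id. A NULL in a compared column never satisfies the condition.
- cust_id=1: no matching r row, dropped.
- cust_id=5: no matching r row, dropped.
- cust_id=5: no matching r row, dropped.
- cust_id=NULL: no matching r row, dropped.
- cust_id=6: 3 matching r row(s), so 3 row(s) emitted.
- cust_id=8: no matching r row, dropped.
- cust_id=5: no matching r row, dropped.
- cust_id=6: 3 matching r row(s), so 3 row(s) emitted.
After projecting and ordering:
l.name | r.order_id | l.cust_id
Ken | 116 | 6
Ken | 120 | 6
Ken | 127 | 6
Omar | 116 | 6
Omar | 120 | 6
Omar | 127 | 6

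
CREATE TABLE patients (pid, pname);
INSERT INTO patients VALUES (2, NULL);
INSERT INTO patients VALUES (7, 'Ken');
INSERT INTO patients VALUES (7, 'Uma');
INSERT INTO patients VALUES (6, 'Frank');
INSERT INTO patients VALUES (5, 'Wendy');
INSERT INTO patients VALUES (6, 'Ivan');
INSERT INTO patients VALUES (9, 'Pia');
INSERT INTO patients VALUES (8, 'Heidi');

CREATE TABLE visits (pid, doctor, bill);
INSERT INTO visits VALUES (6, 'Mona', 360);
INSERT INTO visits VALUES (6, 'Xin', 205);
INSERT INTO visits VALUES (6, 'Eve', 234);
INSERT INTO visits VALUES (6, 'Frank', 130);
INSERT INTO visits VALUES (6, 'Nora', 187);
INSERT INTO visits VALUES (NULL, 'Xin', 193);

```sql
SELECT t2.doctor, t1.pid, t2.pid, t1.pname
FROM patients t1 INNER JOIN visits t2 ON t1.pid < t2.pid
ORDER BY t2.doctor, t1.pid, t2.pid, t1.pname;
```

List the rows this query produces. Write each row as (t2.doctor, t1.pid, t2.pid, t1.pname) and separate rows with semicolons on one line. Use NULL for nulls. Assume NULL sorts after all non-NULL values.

INNER JOIN keeps only pairs where the ON condition holds.
Matching on t1.pid < t2.pid. A NULL in a compared column never satisfies the condition.
- pid=2: 5 matching t2 row(s), so 5 row(s) emitted.
- pid=7: no matching t2 row, dropped.
- pid=7: no matching t2 row, dropped.
- pid=6: no matching t2 row, dropped.
- pid=5: 5 matching t2 row(s), so 5 row(s) emitted.
- pid=6: no matching t2 row, dropped.
- pid=9: no matching t2 row, dropped.
- pid=8: no matching t2 row, dropped.
After projecting and ordering:
t2.doctor | t1.pid | t2.pid | t1.pname
Eve | 2 | 6 | NULL
Eve | 5 | 6 | Wendy
Frank | 2 | 6 | NULL
Frank | 5 | 6 | Wendy
Mona | 2 | 6 | NULL
Mona | 5 | 6 | Wendy
Nora | 2 | 6 | NULL
Nora | 5 | 6 | Wendy
Xin | 2 | 6 | NULL
Xin | 5 | 6 | Wendy

(Eve, 2, 6, NULL); (Eve, 5, 6, Wendy); (Frank, 2, 6, NULL); (Frank, 5, 6, Wendy); (Mona, 2, 6, NULL); (Mona, 5, 6, Wendy); (Nora, 2, 6, NULL); (Nora, 5, 6, Wendy); (Xin, 2, 6, NULL); (Xin, 5, 6, Wendy)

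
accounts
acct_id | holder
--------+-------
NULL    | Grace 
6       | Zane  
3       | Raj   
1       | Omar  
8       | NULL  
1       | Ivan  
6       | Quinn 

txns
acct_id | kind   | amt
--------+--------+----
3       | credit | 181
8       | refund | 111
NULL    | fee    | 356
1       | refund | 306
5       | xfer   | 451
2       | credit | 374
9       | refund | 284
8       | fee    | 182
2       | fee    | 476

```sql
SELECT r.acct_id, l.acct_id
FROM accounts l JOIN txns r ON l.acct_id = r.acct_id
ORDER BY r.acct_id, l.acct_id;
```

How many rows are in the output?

5

INNER JOIN keeps only pairs where the ON condition holds.
Matching on l.acct_id = r.acct_id. A NULL in a compared column never satisfies the condition.
Matched pairs: 5.
Total: 5 rows.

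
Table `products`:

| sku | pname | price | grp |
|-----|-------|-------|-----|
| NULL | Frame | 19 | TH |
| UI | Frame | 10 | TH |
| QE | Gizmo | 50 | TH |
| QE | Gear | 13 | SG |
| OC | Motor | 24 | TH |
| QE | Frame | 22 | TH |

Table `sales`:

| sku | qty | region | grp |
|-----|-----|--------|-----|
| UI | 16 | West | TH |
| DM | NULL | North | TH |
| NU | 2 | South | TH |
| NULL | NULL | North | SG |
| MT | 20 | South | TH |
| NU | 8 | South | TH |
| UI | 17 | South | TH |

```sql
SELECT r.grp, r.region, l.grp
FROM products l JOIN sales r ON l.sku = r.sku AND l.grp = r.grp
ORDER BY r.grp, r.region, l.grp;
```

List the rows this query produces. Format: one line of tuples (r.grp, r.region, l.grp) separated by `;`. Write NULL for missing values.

(TH, South, TH); (TH, West, TH)

INNER JOIN keeps only pairs where the ON condition holds.
Matching on l.sku = r.sku AND l.grp = r.grp. A NULL in a compared column never satisfies the condition.
Matched pairs: 2.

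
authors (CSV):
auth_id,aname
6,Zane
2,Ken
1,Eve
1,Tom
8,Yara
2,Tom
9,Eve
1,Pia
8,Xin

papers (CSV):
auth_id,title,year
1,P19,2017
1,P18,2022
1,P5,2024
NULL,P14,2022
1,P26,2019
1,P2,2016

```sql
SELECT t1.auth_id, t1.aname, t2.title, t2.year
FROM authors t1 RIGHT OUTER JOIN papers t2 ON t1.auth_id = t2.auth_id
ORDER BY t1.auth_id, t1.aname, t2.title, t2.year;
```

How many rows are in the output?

16

RIGHT JOIN keeps every row from `papers`; unmatched rows get NULL for `authors`'s columns.
Matching on t1.auth_id = t2.auth_id. A NULL in a compared column never satisfies the condition.
- t1 (auth_id=6) has no partner in t2.
- t1 (auth_id=2) has no partner in t2.
- t1 (auth_id=1) pairs with 5 row(s) of t2.
- t1 (auth_id=1) pairs with 5 row(s) of t2.
- t1 (auth_id=8) has no partner in t2.
- t1 (auth_id=2) has no partner in t2.
- t1 (auth_id=9) has no partner in t2.
- t1 (auth_id=1) pairs with 5 row(s) of t2.
- t1 (auth_id=8) has no partner in t2.
- 1 t2 row(s) had no t1 match → kept, t1 columns NULL.
Total: 15 matched + 1 padded = 16 rows.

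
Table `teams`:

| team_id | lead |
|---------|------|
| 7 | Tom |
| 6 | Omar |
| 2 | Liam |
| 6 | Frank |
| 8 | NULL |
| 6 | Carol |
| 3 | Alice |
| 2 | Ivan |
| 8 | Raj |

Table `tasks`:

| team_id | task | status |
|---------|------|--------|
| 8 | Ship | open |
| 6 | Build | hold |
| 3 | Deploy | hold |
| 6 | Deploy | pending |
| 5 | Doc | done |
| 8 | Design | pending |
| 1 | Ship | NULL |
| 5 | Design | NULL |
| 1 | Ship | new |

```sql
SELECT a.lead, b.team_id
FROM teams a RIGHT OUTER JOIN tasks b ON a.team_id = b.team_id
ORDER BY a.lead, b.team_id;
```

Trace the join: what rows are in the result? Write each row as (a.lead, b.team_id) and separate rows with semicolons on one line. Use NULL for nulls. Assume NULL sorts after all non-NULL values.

(Alice, 3); (Carol, 6); (Carol, 6); (Frank, 6); (Frank, 6); (Omar, 6); (Omar, 6); (Raj, 8); (Raj, 8); (NULL, 1); (NULL, 1); (NULL, 5); (NULL, 5); (NULL, 8); (NULL, 8)

RIGHT JOIN keeps every row from `tasks`; unmatched rows get NULL for `teams`'s columns.
Matching on a.team_id = b.team_id.
- a[0] team_id=7 → no match.
- a[1] team_id=6 → 2 match(es) in b → 2 row(s).
- a[2] team_id=2 → no match.
- a[3] team_id=6 → 2 match(es) in b → 2 row(s).
- a[4] team_id=8 → 2 match(es) in b → 2 row(s).
- a[5] team_id=6 → 2 match(es) in b → 2 row(s).
- a[6] team_id=3 → 1 match(es) in b → 1 row(s).
- a[7] team_id=2 → no match.
- a[8] team_id=8 → 2 match(es) in b → 2 row(s).
- 4 row(s) from b found no a partner → padded with NULL.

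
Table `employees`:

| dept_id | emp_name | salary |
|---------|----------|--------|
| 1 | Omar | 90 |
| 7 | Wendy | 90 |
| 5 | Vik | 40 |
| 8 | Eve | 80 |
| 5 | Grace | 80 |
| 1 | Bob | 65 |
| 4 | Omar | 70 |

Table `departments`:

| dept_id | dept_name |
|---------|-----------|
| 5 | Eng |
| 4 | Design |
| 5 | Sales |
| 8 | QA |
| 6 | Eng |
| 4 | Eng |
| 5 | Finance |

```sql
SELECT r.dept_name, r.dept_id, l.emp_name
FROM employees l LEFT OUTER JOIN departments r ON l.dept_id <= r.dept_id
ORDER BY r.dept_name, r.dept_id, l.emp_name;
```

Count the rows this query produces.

33

LEFT JOIN keeps every row from `employees`; unmatched rows get NULL for `departments`'s columns.
Matching on l.dept_id <= r.dept_id.
Matched pairs: 33; unmatched l rows kept: 0.
Total: 33 rows.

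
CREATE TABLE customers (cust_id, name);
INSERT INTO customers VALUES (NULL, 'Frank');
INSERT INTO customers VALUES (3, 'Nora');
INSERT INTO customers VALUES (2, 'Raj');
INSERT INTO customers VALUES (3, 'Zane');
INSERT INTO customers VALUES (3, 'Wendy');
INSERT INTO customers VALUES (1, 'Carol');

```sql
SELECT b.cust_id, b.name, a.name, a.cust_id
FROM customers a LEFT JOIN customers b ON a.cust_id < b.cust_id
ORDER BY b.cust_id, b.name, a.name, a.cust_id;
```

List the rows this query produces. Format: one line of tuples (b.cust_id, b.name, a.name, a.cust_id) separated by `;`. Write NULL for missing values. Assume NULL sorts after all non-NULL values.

LEFT JOIN keeps every row from `customers a`; unmatched rows get NULL for `customers b`'s columns.
Matching on a.cust_id < b.cust_id. A NULL in a compared column never satisfies the condition.
- a row (cust_id=NULL): no match → kept, b columns NULL.
- a row (cust_id=3): no match → kept, b columns NULL.
- a row (cust_id=2): matches 3 b row(s) → 3 output row(s).
- a row (cust_id=3): no match → kept, b columns NULL.
- a row (cust_id=3): no match → kept, b columns NULL.
- a row (cust_id=1): matches 4 b row(s) → 4 output row(s).

(2, Raj, Carol, 1); (3, Nora, Carol, 1); (3, Nora, Raj, 2); (3, Wendy, Carol, 1); (3, Wendy, Raj, 2); (3, Zane, Carol, 1); (3, Zane, Raj, 2); (NULL, NULL, Frank, NULL); (NULL, NULL, Nora, 3); (NULL, NULL, Wendy, 3); (NULL, NULL, Zane, 3)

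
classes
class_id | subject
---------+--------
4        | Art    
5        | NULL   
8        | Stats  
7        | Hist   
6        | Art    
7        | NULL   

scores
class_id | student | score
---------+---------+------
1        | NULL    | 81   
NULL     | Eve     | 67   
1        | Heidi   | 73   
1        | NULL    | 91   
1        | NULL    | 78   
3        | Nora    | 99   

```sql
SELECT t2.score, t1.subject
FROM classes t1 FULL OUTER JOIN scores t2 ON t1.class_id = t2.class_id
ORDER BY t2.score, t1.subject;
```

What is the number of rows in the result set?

FULL OUTER JOIN keeps every row from both sides; unmatched rows get NULL for the other side's columns.
Matching on t1.class_id = t2.class_id. A NULL in a compared column never satisfies the condition.
Matched pairs: 0; unmatched t1 rows kept: 6; unmatched t2 rows kept: 6.
Total: 0 matched + 12 padded = 12 rows.

12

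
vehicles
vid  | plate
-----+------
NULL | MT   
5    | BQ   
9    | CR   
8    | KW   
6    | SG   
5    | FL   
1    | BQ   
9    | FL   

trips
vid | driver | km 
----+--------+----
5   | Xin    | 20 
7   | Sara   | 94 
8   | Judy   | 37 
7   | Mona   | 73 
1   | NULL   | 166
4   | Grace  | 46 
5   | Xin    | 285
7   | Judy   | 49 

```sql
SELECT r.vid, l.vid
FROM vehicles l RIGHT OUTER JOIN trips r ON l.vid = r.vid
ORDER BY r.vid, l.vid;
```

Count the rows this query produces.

RIGHT JOIN keeps every row from `trips`; unmatched rows get NULL for `vehicles`'s columns.
Matching on l.vid = r.vid. A NULL in a compared column never satisfies the condition.
Matched pairs: 6; unmatched r rows kept: 4.
Total: 6 matched + 4 padded = 10 rows.

10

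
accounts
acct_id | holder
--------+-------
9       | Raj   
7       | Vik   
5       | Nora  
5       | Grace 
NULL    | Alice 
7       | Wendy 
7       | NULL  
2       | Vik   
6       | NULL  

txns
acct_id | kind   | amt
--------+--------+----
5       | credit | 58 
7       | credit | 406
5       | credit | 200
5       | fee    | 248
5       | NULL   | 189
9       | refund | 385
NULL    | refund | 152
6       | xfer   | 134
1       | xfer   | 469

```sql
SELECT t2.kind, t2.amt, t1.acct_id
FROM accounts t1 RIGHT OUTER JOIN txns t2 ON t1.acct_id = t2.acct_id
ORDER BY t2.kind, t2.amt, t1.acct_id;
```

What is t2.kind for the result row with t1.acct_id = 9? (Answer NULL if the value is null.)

refund

RIGHT JOIN keeps every row from `txns`; unmatched rows get NULL for `accounts`'s columns.
Matching on t1.acct_id = t2.acct_id. A NULL in a compared column never satisfies the condition.
- t1 (acct_id=9) pairs with 1 row(s) of t2.
- t1 (acct_id=7) pairs with 1 row(s) of t2.
- t1 (acct_id=5) pairs with 4 row(s) of t2.
- t1 (acct_id=5) pairs with 4 row(s) of t2.
- t1 (acct_id=NULL) has no partner in t2.
- t1 (acct_id=7) pairs with 1 row(s) of t2.
- t1 (acct_id=7) pairs with 1 row(s) of t2.
- t1 (acct_id=2) has no partner in t2.
- t1 (acct_id=6) pairs with 1 row(s) of t2.
- plus 2 unmatched t2 row(s), each kept with NULL t1 columns.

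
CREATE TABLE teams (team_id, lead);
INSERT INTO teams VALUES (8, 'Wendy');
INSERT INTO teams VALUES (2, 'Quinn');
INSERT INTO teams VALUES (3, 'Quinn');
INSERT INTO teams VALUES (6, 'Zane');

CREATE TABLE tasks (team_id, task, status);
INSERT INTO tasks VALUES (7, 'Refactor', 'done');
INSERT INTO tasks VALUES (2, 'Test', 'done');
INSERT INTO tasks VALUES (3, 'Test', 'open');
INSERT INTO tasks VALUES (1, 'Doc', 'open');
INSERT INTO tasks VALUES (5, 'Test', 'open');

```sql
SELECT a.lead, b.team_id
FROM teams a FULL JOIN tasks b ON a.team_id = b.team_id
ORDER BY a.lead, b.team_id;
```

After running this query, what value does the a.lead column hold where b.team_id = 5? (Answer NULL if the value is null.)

NULL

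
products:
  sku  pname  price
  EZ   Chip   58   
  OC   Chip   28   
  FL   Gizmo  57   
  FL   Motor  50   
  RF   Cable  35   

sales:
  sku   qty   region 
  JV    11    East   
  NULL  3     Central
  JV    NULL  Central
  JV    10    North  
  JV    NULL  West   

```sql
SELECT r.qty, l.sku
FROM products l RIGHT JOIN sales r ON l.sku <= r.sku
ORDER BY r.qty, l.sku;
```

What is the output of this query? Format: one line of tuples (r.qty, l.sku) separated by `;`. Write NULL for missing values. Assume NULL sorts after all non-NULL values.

(3, NULL); (10, EZ); (10, FL); (10, FL); (11, EZ); (11, FL); (11, FL); (NULL, EZ); (NULL, EZ); (NULL, FL); (NULL, FL); (NULL, FL); (NULL, FL)

RIGHT JOIN keeps every row from `sales`; unmatched rows get NULL for `products`'s columns.
Matching on l.sku <= r.sku. A NULL in a compared column never satisfies the condition.
- sku=EZ: 4 matching r row(s), so 4 row(s) emitted.
- sku=OC: no matching r row.
- sku=FL: 4 matching r row(s), so 4 row(s) emitted.
- sku=FL: 4 matching r row(s), so 4 row(s) emitted.
- sku=RF: no matching r row.
- 1 r row(s) had no l match → kept, l columns NULL.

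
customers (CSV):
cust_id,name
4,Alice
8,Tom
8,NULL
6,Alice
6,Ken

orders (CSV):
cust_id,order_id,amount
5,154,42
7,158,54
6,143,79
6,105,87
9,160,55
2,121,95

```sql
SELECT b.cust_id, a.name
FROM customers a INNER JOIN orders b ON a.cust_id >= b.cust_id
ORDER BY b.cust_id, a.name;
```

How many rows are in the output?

19

INNER JOIN keeps only pairs where the ON condition holds.
Matching on a.cust_id >= b.cust_id.
- a row (cust_id=4): matches 1 b row(s) → 1 output row(s).
- a row (cust_id=8): matches 5 b row(s) → 5 output row(s).
- a row (cust_id=8): matches 5 b row(s) → 5 output row(s).
- a row (cust_id=6): matches 4 b row(s) → 4 output row(s).
- a row (cust_id=6): matches 4 b row(s) → 4 output row(s).
Total: 19 rows.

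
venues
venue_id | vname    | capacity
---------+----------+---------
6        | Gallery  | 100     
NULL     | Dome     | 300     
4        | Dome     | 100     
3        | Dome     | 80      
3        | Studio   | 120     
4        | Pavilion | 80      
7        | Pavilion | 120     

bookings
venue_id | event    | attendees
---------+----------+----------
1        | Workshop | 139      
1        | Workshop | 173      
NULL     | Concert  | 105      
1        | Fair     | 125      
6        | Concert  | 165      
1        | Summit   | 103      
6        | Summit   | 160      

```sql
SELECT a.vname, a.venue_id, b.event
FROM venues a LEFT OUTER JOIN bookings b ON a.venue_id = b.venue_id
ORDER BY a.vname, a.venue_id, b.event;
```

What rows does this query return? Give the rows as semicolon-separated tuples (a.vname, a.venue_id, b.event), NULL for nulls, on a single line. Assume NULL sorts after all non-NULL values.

(Dome, 3, NULL); (Dome, 4, NULL); (Dome, NULL, NULL); (Gallery, 6, Concert); (Gallery, 6, Summit); (Pavilion, 4, NULL); (Pavilion, 7, NULL); (Studio, 3, NULL)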